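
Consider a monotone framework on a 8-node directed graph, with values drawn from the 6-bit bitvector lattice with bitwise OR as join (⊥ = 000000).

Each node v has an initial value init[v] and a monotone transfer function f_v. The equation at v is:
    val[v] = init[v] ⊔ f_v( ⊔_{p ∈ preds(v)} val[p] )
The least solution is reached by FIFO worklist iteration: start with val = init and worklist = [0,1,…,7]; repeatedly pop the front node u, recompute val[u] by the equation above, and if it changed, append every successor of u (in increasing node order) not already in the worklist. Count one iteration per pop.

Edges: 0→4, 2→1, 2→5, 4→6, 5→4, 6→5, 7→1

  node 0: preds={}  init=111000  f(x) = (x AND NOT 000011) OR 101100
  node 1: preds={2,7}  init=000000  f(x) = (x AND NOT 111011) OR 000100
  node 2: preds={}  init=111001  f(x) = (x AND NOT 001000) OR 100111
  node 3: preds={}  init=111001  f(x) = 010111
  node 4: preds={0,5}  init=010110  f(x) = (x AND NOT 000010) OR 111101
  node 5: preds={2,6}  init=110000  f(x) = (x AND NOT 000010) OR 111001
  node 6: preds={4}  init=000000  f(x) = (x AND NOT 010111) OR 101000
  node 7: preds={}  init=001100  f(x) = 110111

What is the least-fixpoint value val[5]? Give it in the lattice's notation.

111101

Worklist (11 pops):
  #1 pop 0: in=000000 → 111100 (was 111000); enqueue []
  #2 pop 1: in=111101 → 000100 (was 000000); enqueue []
  #3 pop 2: in=000000 → 111111 (was 111001); enqueue [1]
  #4 pop 3: in=000000 → 111111 (was 111001); enqueue []
  #5 pop 4: in=111100 → 111111 (was 010110); enqueue []
  #6 pop 5: in=111111 → 111101 (was 110000); enqueue [4]
  #7 pop 6: in=111111 → 101000 (was 000000); enqueue [5]
  #8 pop 7: in=000000 → 111111 (was 001100); enqueue []
  #9 pop 1: in=111111 → 000100 (no change)
  #10 pop 4: in=111101 → 111111 (no change)
  #11 pop 5: in=111111 → 111101 (no change)

Fixpoint:
  val[0] = 111100
  val[1] = 000100
  val[2] = 111111
  val[3] = 111111
  val[4] = 111111
  val[5] = 111101
  val[6] = 101000
  val[7] = 111111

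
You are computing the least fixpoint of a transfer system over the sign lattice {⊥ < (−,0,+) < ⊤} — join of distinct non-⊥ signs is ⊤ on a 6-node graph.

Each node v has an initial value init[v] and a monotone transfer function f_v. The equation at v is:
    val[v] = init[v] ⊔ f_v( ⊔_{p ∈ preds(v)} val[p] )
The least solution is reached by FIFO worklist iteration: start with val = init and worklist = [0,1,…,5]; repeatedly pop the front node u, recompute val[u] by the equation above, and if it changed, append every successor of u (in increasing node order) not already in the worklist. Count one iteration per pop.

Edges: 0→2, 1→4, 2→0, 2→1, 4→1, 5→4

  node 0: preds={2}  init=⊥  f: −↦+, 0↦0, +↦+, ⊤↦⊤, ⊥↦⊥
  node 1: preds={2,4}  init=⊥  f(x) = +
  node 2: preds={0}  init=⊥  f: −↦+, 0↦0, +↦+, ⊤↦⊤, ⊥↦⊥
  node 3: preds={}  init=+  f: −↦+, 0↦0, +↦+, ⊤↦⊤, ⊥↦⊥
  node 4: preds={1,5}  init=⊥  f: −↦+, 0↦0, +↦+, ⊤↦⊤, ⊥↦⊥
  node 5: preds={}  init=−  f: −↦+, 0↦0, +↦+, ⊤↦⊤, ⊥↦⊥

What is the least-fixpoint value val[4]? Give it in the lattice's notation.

Iteration log — 7 steps:
  step 1. node 0  ⊔preds=⊥  new=⊥  stable
  step 2. node 1  ⊔preds=⊥  new=+  old=⊥  +wl: 
  step 3. node 2  ⊔preds=⊥  new=⊥  stable
  step 4. node 3  ⊔preds=⊥  new=+  stable
  step 5. node 4  ⊔preds=⊤  new=⊤  old=⊥  +wl: 1
  step 6. node 5  ⊔preds=⊥  new=−  stable
  step 7. node 1  ⊔preds=⊤  new=+  stable

Least fixpoint reached:
  node 0: ⊥
  node 1: +
  node 2: ⊥
  node 3: +
  node 4: ⊤
  node 5: −

⊤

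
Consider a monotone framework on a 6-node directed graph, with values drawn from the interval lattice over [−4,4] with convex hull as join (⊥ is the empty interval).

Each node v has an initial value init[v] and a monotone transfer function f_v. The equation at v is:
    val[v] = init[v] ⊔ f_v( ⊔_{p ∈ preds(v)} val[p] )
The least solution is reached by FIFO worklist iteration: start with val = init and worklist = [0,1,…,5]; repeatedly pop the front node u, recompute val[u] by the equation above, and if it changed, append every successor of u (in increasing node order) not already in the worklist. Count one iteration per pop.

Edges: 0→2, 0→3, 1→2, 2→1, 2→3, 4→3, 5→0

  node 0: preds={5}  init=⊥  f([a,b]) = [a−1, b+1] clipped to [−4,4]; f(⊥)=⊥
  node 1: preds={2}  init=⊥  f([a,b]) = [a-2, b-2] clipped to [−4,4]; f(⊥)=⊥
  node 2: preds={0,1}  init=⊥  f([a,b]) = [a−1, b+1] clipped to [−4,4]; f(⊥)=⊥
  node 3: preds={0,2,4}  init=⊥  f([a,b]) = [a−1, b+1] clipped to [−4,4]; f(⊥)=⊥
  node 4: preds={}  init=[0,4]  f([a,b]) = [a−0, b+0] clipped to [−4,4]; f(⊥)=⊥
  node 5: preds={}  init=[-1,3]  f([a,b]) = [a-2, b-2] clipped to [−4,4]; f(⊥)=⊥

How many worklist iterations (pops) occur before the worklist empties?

Worklist (10 pops):
  #1 pop 0: in=[-1,3] → [-2,4] (was ⊥); enqueue []
  #2 pop 1: in=⊥ → ⊥ (no change)
  #3 pop 2: in=[-2,4] → [-3,4] (was ⊥); enqueue [1]
  #4 pop 3: in=[-3,4] → [-4,4] (was ⊥); enqueue []
  #5 pop 4: in=⊥ → [0,4] (no change)
  #6 pop 5: in=⊥ → [-1,3] (no change)
  #7 pop 1: in=[-3,4] → [-4,2] (was ⊥); enqueue [2]
  #8 pop 2: in=[-4,4] → [-4,4] (was [-3,4]); enqueue [1,3]
  #9 pop 1: in=[-4,4] → [-4,2] (no change)
  #10 pop 3: in=[-4,4] → [-4,4] (no change)

Fixpoint:
  val[0] = [-2,4]
  val[1] = [-4,2]
  val[2] = [-4,4]
  val[3] = [-4,4]
  val[4] = [0,4]
  val[5] = [-1,3]

10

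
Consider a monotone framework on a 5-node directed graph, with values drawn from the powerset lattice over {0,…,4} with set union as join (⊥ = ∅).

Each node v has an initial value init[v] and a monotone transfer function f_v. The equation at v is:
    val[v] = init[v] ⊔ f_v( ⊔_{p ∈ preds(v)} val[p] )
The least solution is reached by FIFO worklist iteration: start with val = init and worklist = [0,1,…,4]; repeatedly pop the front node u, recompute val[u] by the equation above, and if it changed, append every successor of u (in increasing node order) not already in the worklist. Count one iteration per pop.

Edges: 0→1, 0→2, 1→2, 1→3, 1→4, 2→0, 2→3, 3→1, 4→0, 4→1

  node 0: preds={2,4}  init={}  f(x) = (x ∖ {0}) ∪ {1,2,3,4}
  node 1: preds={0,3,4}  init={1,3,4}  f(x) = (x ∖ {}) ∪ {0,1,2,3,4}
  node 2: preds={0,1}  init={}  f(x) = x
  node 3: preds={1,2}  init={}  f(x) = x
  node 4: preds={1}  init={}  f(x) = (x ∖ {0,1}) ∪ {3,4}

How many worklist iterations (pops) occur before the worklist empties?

Worklist (7 pops):
  #1 pop 0: in={} → {1,2,3,4} (was {}); enqueue []
  #2 pop 1: in={1,2,3,4} → {0,1,2,3,4} (was {1,3,4}); enqueue []
  #3 pop 2: in={0,1,2,3,4} → {0,1,2,3,4} (was {}); enqueue [0]
  #4 pop 3: in={0,1,2,3,4} → {0,1,2,3,4} (was {}); enqueue [1]
  #5 pop 4: in={0,1,2,3,4} → {2,3,4} (was {}); enqueue []
  #6 pop 0: in={0,1,2,3,4} → {1,2,3,4} (no change)
  #7 pop 1: in={0,1,2,3,4} → {0,1,2,3,4} (no change)

Fixpoint:
  val[0] = {1,2,3,4}
  val[1] = {0,1,2,3,4}
  val[2] = {0,1,2,3,4}
  val[3] = {0,1,2,3,4}
  val[4] = {2,3,4}

7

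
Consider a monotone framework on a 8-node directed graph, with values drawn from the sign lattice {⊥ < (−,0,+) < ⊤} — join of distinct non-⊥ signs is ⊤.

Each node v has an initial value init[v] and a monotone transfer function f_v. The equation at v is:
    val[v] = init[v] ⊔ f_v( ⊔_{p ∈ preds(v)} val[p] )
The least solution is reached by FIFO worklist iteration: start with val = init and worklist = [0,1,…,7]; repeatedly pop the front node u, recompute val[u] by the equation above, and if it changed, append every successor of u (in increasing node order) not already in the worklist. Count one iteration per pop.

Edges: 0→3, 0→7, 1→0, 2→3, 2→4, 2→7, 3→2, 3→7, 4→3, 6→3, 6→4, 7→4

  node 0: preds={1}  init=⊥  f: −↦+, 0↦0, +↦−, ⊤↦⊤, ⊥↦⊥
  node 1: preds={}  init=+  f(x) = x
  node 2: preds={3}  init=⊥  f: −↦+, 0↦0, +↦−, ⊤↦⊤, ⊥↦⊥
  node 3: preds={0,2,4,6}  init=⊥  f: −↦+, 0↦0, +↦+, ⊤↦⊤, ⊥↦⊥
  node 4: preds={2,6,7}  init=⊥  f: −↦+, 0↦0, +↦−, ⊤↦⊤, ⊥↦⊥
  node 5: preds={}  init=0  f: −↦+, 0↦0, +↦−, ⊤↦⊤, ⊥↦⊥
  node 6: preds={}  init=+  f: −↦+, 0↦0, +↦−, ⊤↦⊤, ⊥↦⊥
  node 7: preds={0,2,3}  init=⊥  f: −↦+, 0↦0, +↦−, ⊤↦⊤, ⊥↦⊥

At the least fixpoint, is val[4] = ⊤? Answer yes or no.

Trace (13 dequeues):
  [1] u=0 | in + | out − | prev ⊥ | push {}
  [2] u=1 | in ⊥ | out + | ==
  [3] u=2 | in ⊥ | out ⊥ | ==
  [4] u=3 | in ⊤ | out ⊤ | prev ⊥ | push {2}
  [5] u=4 | in + | out − | prev ⊥ | push {3}
  [6] u=5 | in ⊥ | out 0 | ==
  [7] u=6 | in ⊥ | out + | ==
  [8] u=7 | in ⊤ | out ⊤ | prev ⊥ | push {4}
  [9] u=2 | in ⊤ | out ⊤ | prev ⊥ | push {7}
  [10] u=3 | in ⊤ | out ⊤ | ==
  [11] u=4 | in ⊤ | out ⊤ | prev − | push {3}
  [12] u=7 | in ⊤ | out ⊤ | ==
  [13] u=3 | in ⊤ | out ⊤ | ==

Converged values:
  [0] −
  [1] +
  [2] ⊤
  [3] ⊤
  [4] ⊤
  [5] 0
  [6] +
  [7] ⊤

yes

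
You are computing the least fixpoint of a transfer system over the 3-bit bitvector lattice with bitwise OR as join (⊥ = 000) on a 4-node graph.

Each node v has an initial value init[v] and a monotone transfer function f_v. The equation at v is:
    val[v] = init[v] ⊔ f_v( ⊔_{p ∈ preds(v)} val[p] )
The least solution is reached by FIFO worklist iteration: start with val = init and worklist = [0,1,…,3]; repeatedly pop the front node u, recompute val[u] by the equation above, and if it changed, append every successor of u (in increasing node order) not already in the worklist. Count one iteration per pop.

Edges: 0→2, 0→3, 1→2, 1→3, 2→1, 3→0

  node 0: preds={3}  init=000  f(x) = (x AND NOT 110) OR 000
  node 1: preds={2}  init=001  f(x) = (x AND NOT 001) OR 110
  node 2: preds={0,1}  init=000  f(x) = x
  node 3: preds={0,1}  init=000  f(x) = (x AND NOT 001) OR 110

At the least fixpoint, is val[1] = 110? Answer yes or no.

no

Iteration log — 6 steps:
  step 1. node 0  ⊔preds=000  new=000  stable
  step 2. node 1  ⊔preds=000  new=111  old=001  +wl: 
  step 3. node 2  ⊔preds=111  new=111  old=000  +wl: 1
  step 4. node 3  ⊔preds=111  new=110  old=000  +wl: 0
  step 5. node 1  ⊔preds=111  new=111  stable
  step 6. node 0  ⊔preds=110  new=000  stable

Least fixpoint reached:
  node 0: 000
  node 1: 111
  node 2: 111
  node 3: 110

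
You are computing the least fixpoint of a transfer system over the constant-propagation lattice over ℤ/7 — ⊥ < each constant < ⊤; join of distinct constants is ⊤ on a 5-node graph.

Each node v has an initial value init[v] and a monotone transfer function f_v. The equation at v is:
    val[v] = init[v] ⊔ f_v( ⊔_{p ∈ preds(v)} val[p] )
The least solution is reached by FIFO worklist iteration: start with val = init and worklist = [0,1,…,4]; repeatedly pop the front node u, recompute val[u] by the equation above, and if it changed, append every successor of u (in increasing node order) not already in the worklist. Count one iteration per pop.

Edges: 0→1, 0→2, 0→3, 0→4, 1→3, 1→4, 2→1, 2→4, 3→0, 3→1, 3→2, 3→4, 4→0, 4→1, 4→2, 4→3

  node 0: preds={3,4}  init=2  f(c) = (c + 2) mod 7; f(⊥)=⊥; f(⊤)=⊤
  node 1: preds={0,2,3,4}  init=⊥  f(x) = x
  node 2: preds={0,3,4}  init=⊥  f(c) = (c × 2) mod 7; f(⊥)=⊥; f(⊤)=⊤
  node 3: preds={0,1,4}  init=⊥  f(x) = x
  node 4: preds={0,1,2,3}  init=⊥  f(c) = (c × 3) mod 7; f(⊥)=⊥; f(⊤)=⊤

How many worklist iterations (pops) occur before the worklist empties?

13

Trace (13 dequeues):
  [1] u=0 | in ⊥ | out 2 | ==
  [2] u=1 | in 2 | out 2 | prev ⊥ | push {}
  [3] u=2 | in 2 | out 4 | prev ⊥ | push {1}
  [4] u=3 | in 2 | out 2 | prev ⊥ | push {0,2}
  [5] u=4 | in ⊤ | out ⊤ | prev ⊥ | push {3}
  [6] u=1 | in ⊤ | out ⊤ | prev 2 | push {4}
  [7] u=0 | in ⊤ | out ⊤ | prev 2 | push {1}
  [8] u=2 | in ⊤ | out ⊤ | prev 4 | push {}
  [9] u=3 | in ⊤ | out ⊤ | prev 2 | push {0,2}
  [10] u=4 | in ⊤ | out ⊤ | ==
  [11] u=1 | in ⊤ | out ⊤ | ==
  [12] u=0 | in ⊤ | out ⊤ | ==
  [13] u=2 | in ⊤ | out ⊤ | ==

Converged values:
  [0] ⊤
  [1] ⊤
  [2] ⊤
  [3] ⊤
  [4] ⊤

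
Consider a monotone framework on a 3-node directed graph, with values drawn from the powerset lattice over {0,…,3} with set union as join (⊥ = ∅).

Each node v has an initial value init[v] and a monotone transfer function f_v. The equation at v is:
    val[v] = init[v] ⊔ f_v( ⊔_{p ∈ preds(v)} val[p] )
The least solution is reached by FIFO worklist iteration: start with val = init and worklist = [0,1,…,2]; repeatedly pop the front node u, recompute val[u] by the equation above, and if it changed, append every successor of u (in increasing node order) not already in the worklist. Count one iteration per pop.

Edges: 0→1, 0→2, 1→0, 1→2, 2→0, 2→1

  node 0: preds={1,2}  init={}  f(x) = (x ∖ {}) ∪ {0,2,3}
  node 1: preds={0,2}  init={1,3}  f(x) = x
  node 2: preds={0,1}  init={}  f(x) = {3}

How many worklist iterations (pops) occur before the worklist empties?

5

Trace (5 dequeues):
  [1] u=0 | in {1,3} | out {0,1,2,3} | prev {} | push {}
  [2] u=1 | in {0,1,2,3} | out {0,1,2,3} | prev {1,3} | push {0}
  [3] u=2 | in {0,1,2,3} | out {3} | prev {} | push {1}
  [4] u=0 | in {0,1,2,3} | out {0,1,2,3} | ==
  [5] u=1 | in {0,1,2,3} | out {0,1,2,3} | ==

Converged values:
  [0] {0,1,2,3}
  [1] {0,1,2,3}
  [2] {3}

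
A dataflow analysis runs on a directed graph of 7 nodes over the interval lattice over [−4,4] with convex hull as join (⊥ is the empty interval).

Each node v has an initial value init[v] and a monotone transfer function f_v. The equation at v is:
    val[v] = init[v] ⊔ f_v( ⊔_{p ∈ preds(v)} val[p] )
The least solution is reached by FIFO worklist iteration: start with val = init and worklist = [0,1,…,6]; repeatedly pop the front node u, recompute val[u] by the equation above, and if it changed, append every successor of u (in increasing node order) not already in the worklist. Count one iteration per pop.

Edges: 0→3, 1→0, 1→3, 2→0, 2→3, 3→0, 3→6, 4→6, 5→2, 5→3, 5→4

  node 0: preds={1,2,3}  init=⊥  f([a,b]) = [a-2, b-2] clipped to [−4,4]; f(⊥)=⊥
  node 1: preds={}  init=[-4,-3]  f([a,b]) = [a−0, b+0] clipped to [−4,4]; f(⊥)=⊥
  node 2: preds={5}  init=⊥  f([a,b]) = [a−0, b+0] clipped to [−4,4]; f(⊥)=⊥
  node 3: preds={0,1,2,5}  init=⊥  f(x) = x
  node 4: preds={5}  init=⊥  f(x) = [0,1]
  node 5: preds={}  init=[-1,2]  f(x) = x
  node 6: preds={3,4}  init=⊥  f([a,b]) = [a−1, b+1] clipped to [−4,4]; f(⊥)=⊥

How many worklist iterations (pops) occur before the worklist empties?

Iteration log — 9 steps:
  step 1. node 0  ⊔preds=[-4,-3]  new=[-4,-4]  old=⊥  +wl: 
  step 2. node 1  ⊔preds=⊥  new=[-4,-3]  stable
  step 3. node 2  ⊔preds=[-1,2]  new=[-1,2]  old=⊥  +wl: 0
  step 4. node 3  ⊔preds=[-4,2]  new=[-4,2]  old=⊥  +wl: 
  step 5. node 4  ⊔preds=[-1,2]  new=[0,1]  old=⊥  +wl: 
  step 6. node 5  ⊔preds=⊥  new=[-1,2]  stable
  step 7. node 6  ⊔preds=[-4,2]  new=[-4,3]  old=⊥  +wl: 
  step 8. node 0  ⊔preds=[-4,2]  new=[-4,0]  old=[-4,-4]  +wl: 3
  step 9. node 3  ⊔preds=[-4,2]  new=[-4,2]  stable

Least fixpoint reached:
  node 0: [-4,0]
  node 1: [-4,-3]
  node 2: [-1,2]
  node 3: [-4,2]
  node 4: [0,1]
  node 5: [-1,2]
  node 6: [-4,3]

9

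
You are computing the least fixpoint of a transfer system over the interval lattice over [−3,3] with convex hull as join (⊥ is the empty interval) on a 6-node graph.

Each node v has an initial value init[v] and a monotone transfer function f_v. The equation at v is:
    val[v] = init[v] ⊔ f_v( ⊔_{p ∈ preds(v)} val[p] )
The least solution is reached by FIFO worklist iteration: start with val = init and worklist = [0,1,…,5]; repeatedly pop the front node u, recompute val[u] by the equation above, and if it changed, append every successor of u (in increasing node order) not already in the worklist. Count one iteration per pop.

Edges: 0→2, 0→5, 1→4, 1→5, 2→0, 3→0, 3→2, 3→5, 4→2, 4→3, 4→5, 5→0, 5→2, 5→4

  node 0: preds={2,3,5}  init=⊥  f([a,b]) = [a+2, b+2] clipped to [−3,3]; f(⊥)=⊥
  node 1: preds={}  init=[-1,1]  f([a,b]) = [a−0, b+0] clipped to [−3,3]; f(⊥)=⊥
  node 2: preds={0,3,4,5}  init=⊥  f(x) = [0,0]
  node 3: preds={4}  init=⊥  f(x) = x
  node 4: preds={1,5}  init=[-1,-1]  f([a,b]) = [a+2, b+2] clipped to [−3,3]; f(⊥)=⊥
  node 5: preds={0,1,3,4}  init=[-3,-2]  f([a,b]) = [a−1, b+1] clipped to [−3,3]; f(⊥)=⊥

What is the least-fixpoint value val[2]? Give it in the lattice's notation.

Trace (13 dequeues):
  [1] u=0 | in [-3,-2] | out [-1,0] | prev ⊥ | push {}
  [2] u=1 | in ⊥ | out [-1,1] | ==
  [3] u=2 | in [-3,0] | out [0,0] | prev ⊥ | push {0}
  [4] u=3 | in [-1,-1] | out [-1,-1] | prev ⊥ | push {2}
  [5] u=4 | in [-3,1] | out [-1,3] | prev [-1,-1] | push {3}
  [6] u=5 | in [-1,3] | out [-3,3] | prev [-3,-2] | push {4}
  [7] u=0 | in [-3,3] | out [-1,3] | prev [-1,0] | push {5}
  [8] u=2 | in [-3,3] | out [0,0] | ==
  [9] u=3 | in [-1,3] | out [-1,3] | prev [-1,-1] | push {0,2}
  [10] u=4 | in [-3,3] | out [-1,3] | ==
  [11] u=5 | in [-1,3] | out [-3,3] | ==
  [12] u=0 | in [-3,3] | out [-1,3] | ==
  [13] u=2 | in [-3,3] | out [0,0] | ==

Converged values:
  [0] [-1,3]
  [1] [-1,1]
  [2] [0,0]
  [3] [-1,3]
  [4] [-1,3]
  [5] [-3,3]

[0,0]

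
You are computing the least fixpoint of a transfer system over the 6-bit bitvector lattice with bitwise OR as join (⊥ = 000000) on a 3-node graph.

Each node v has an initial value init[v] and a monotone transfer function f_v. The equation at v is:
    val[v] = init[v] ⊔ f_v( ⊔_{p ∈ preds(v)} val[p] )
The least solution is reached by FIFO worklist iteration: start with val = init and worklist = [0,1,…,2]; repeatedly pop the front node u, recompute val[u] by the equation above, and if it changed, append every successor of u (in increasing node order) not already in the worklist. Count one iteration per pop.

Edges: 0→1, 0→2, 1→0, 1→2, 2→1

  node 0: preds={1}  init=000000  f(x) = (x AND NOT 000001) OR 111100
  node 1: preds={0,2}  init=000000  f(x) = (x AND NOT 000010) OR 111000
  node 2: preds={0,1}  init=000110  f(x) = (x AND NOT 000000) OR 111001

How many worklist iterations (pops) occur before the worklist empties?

7

Iteration log — 7 steps:
  step 1. node 0  ⊔preds=000000  new=111100  old=000000  +wl: 
  step 2. node 1  ⊔preds=111110  new=111100  old=000000  +wl: 0
  step 3. node 2  ⊔preds=111100  new=111111  old=000110  +wl: 1
  step 4. node 0  ⊔preds=111100  new=111100  stable
  step 5. node 1  ⊔preds=111111  new=111101  old=111100  +wl: 0,2
  step 6. node 0  ⊔preds=111101  new=111100  stable
  step 7. node 2  ⊔preds=111101  new=111111  stable

Least fixpoint reached:
  node 0: 111100
  node 1: 111101
  node 2: 111111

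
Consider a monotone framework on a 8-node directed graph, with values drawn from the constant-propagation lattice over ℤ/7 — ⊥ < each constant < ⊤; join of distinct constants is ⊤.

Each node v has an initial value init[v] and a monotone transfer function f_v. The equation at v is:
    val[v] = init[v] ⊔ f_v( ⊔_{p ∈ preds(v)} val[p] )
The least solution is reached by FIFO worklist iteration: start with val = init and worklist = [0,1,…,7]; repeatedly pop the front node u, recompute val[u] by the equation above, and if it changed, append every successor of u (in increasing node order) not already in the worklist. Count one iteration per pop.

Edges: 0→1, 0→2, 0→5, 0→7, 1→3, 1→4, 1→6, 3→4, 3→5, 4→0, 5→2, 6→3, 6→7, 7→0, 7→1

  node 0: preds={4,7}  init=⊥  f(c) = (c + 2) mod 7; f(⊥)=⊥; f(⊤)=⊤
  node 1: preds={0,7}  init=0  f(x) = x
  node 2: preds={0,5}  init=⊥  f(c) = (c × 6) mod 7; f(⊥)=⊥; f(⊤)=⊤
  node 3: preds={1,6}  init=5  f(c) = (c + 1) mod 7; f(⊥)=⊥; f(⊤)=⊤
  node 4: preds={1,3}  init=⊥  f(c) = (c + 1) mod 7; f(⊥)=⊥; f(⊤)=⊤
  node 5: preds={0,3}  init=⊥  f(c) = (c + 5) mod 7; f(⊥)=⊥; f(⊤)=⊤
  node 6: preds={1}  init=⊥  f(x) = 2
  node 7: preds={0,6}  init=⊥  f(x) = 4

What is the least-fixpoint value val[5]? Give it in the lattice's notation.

Iteration log — 17 steps:
  step 1. node 0  ⊔preds=⊥  new=⊥  stable
  step 2. node 1  ⊔preds=⊥  new=0  stable
  step 3. node 2  ⊔preds=⊥  new=⊥  stable
  step 4. node 3  ⊔preds=0  new=⊤  old=5  +wl: 
  step 5. node 4  ⊔preds=⊤  new=⊤  old=⊥  +wl: 0
  step 6. node 5  ⊔preds=⊤  new=⊤  old=⊥  +wl: 2
  step 7. node 6  ⊔preds=0  new=2  old=⊥  +wl: 3
  step 8. node 7  ⊔preds=2  new=4  old=⊥  +wl: 1
  step 9. node 0  ⊔preds=⊤  new=⊤  old=⊥  +wl: 5,7
  step 10. node 2  ⊔preds=⊤  new=⊤  old=⊥  +wl: 
  step 11. node 3  ⊔preds=⊤  new=⊤  stable
  step 12. node 1  ⊔preds=⊤  new=⊤  old=0  +wl: 3,4,6
  step 13. node 5  ⊔preds=⊤  new=⊤  stable
  step 14. node 7  ⊔preds=⊤  new=4  stable
  step 15. node 3  ⊔preds=⊤  new=⊤  stable
  step 16. node 4  ⊔preds=⊤  new=⊤  stable
  step 17. node 6  ⊔preds=⊤  new=2  stable

Least fixpoint reached:
  node 0: ⊤
  node 1: ⊤
  node 2: ⊤
  node 3: ⊤
  node 4: ⊤
  node 5: ⊤
  node 6: 2
  node 7: 4

⊤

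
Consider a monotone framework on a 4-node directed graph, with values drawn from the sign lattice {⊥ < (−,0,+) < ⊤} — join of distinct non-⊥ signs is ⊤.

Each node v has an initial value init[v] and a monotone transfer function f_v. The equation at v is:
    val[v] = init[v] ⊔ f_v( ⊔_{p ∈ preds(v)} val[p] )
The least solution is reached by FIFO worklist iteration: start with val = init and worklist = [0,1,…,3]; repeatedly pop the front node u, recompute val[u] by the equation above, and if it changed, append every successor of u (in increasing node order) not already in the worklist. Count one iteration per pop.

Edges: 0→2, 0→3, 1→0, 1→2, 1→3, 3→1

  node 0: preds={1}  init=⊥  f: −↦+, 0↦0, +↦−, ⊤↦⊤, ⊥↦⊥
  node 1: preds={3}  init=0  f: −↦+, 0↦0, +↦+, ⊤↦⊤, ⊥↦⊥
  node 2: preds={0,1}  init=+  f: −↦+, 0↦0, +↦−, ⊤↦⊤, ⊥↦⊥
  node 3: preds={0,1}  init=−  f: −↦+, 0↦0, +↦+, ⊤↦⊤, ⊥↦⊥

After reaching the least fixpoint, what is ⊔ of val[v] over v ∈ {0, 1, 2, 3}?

Worklist (8 pops):
  #1 pop 0: in=0 → 0 (was ⊥); enqueue []
  #2 pop 1: in=− → ⊤ (was 0); enqueue [0]
  #3 pop 2: in=⊤ → ⊤ (was +); enqueue []
  #4 pop 3: in=⊤ → ⊤ (was −); enqueue [1]
  #5 pop 0: in=⊤ → ⊤ (was 0); enqueue [2,3]
  #6 pop 1: in=⊤ → ⊤ (no change)
  #7 pop 2: in=⊤ → ⊤ (no change)
  #8 pop 3: in=⊤ → ⊤ (no change)

Fixpoint:
  val[0] = ⊤
  val[1] = ⊤
  val[2] = ⊤
  val[3] = ⊤

⊤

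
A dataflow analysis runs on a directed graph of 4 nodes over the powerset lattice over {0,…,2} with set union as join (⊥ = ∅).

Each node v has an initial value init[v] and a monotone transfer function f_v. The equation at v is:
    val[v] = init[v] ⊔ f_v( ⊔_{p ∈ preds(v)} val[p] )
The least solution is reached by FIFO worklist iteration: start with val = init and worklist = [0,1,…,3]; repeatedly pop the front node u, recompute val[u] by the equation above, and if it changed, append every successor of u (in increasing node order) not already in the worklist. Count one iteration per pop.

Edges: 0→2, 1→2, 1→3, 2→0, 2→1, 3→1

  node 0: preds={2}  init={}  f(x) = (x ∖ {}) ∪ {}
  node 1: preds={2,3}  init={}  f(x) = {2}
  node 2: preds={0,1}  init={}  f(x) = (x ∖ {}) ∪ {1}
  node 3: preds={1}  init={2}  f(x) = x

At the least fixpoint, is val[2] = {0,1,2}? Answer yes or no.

no

Worklist (7 pops):
  #1 pop 0: in={} → {} (no change)
  #2 pop 1: in={2} → {2} (was {}); enqueue []
  #3 pop 2: in={2} → {1,2} (was {}); enqueue [0,1]
  #4 pop 3: in={2} → {2} (no change)
  #5 pop 0: in={1,2} → {1,2} (was {}); enqueue [2]
  #6 pop 1: in={1,2} → {2} (no change)
  #7 pop 2: in={1,2} → {1,2} (no change)

Fixpoint:
  val[0] = {1,2}
  val[1] = {2}
  val[2] = {1,2}
  val[3] = {2}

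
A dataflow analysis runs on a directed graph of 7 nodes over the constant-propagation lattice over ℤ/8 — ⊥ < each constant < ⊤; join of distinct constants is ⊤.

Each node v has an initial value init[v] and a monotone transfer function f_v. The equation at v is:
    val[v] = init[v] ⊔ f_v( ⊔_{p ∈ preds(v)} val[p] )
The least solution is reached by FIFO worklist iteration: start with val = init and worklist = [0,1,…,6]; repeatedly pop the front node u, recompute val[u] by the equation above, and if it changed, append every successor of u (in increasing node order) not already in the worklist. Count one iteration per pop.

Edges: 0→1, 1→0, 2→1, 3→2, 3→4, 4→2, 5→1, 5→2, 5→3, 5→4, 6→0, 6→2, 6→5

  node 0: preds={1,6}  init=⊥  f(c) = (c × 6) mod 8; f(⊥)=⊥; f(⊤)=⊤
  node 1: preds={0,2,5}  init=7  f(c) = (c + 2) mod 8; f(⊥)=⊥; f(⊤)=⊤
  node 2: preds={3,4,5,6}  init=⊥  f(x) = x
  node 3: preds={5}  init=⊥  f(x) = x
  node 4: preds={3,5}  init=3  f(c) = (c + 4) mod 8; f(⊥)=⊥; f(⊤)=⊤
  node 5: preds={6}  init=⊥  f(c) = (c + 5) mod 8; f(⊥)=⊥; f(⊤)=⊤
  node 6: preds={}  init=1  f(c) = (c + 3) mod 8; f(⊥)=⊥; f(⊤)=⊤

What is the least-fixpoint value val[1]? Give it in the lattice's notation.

Trace (13 dequeues):
  [1] u=0 | in ⊤ | out ⊤ | prev ⊥ | push {}
  [2] u=1 | in ⊤ | out ⊤ | prev 7 | push {0}
  [3] u=2 | in ⊤ | out ⊤ | prev ⊥ | push {1}
  [4] u=3 | in ⊥ | out ⊥ | ==
  [5] u=4 | in ⊥ | out 3 | ==
  [6] u=5 | in 1 | out 6 | prev ⊥ | push {2,3,4}
  [7] u=6 | in ⊥ | out 1 | ==
  [8] u=0 | in ⊤ | out ⊤ | ==
  [9] u=1 | in ⊤ | out ⊤ | ==
  [10] u=2 | in ⊤ | out ⊤ | ==
  [11] u=3 | in 6 | out 6 | prev ⊥ | push {2}
  [12] u=4 | in 6 | out ⊤ | prev 3 | push {}
  [13] u=2 | in ⊤ | out ⊤ | ==

Converged values:
  [0] ⊤
  [1] ⊤
  [2] ⊤
  [3] 6
  [4] ⊤
  [5] 6
  [6] 1

⊤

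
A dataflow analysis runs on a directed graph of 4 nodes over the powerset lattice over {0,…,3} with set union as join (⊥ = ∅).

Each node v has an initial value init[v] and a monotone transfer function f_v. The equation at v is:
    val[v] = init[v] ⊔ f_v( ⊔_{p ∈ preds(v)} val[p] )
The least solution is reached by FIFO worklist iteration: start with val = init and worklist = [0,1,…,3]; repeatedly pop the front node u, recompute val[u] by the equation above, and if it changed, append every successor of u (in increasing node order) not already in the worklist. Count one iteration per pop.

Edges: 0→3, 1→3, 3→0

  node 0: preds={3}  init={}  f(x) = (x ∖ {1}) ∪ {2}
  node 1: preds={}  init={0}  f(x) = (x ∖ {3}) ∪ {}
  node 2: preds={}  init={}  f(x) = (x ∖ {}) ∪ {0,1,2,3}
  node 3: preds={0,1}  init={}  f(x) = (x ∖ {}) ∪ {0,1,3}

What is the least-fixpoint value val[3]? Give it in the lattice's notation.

Iteration log — 6 steps:
  step 1. node 0  ⊔preds={}  new={2}  old={}  +wl: 
  step 2. node 1  ⊔preds={}  new={0}  stable
  step 3. node 2  ⊔preds={}  new={0,1,2,3}  old={}  +wl: 
  step 4. node 3  ⊔preds={0,2}  new={0,1,2,3}  old={}  +wl: 0
  step 5. node 0  ⊔preds={0,1,2,3}  new={0,2,3}  old={2}  +wl: 3
  step 6. node 3  ⊔preds={0,2,3}  new={0,1,2,3}  stable

Least fixpoint reached:
  node 0: {0,2,3}
  node 1: {0}
  node 2: {0,1,2,3}
  node 3: {0,1,2,3}

{0,1,2,3}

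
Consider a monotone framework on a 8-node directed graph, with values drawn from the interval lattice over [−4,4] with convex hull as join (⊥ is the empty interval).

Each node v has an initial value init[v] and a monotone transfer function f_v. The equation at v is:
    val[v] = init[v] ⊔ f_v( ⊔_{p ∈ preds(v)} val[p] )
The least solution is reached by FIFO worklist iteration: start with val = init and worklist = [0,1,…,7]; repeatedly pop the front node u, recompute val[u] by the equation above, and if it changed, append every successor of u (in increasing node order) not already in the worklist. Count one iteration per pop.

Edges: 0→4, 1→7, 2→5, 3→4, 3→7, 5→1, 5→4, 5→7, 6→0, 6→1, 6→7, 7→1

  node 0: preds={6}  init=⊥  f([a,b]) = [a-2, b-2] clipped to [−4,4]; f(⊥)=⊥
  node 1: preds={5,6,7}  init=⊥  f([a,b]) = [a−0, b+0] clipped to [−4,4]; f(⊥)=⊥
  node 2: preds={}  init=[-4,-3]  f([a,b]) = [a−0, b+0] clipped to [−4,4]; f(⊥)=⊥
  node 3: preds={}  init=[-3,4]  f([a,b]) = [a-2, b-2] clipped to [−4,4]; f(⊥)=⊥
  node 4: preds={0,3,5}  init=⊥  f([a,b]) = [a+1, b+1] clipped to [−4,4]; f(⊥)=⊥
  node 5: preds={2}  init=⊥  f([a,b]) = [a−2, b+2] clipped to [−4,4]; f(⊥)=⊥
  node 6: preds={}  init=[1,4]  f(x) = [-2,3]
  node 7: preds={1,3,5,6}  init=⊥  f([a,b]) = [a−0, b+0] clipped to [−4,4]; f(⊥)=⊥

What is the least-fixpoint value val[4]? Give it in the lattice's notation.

Trace (13 dequeues):
  [1] u=0 | in [1,4] | out [-1,2] | prev ⊥ | push {}
  [2] u=1 | in [1,4] | out [1,4] | prev ⊥ | push {}
  [3] u=2 | in ⊥ | out [-4,-3] | ==
  [4] u=3 | in ⊥ | out [-3,4] | ==
  [5] u=4 | in [-3,4] | out [-2,4] | prev ⊥ | push {}
  [6] u=5 | in [-4,-3] | out [-4,-1] | prev ⊥ | push {1,4}
  [7] u=6 | in ⊥ | out [-2,4] | prev [1,4] | push {0}
  [8] u=7 | in [-4,4] | out [-4,4] | prev ⊥ | push {}
  [9] u=1 | in [-4,4] | out [-4,4] | prev [1,4] | push {7}
  [10] u=4 | in [-4,4] | out [-3,4] | prev [-2,4] | push {}
  [11] u=0 | in [-2,4] | out [-4,2] | prev [-1,2] | push {4}
  [12] u=7 | in [-4,4] | out [-4,4] | ==
  [13] u=4 | in [-4,4] | out [-3,4] | ==

Converged values:
  [0] [-4,2]
  [1] [-4,4]
  [2] [-4,-3]
  [3] [-3,4]
  [4] [-3,4]
  [5] [-4,-1]
  [6] [-2,4]
  [7] [-4,4]

[-3,4]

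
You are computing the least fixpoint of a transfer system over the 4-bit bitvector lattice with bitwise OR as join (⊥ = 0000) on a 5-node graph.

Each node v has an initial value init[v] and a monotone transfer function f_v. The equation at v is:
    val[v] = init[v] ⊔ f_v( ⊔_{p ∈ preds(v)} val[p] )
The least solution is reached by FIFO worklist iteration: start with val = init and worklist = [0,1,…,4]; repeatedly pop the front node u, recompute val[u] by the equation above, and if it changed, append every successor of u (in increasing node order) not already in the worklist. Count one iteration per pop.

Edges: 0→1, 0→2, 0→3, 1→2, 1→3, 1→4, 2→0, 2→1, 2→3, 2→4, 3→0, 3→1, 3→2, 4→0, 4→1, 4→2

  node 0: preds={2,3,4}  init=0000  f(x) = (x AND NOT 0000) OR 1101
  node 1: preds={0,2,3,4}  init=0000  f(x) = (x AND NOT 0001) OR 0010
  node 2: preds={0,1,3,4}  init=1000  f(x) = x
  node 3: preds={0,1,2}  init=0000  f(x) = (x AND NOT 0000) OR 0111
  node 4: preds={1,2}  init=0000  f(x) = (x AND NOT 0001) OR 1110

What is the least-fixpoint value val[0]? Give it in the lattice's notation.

Trace (9 dequeues):
  [1] u=0 | in 1000 | out 1101 | prev 0000 | push {}
  [2] u=1 | in 1101 | out 1110 | prev 0000 | push {}
  [3] u=2 | in 1111 | out 1111 | prev 1000 | push {0,1}
  [4] u=3 | in 1111 | out 1111 | prev 0000 | push {2}
  [5] u=4 | in 1111 | out 1110 | prev 0000 | push {}
  [6] u=0 | in 1111 | out 1111 | prev 1101 | push {3}
  [7] u=1 | in 1111 | out 1110 | ==
  [8] u=2 | in 1111 | out 1111 | ==
  [9] u=3 | in 1111 | out 1111 | ==

Converged values:
  [0] 1111
  [1] 1110
  [2] 1111
  [3] 1111
  [4] 1110

1111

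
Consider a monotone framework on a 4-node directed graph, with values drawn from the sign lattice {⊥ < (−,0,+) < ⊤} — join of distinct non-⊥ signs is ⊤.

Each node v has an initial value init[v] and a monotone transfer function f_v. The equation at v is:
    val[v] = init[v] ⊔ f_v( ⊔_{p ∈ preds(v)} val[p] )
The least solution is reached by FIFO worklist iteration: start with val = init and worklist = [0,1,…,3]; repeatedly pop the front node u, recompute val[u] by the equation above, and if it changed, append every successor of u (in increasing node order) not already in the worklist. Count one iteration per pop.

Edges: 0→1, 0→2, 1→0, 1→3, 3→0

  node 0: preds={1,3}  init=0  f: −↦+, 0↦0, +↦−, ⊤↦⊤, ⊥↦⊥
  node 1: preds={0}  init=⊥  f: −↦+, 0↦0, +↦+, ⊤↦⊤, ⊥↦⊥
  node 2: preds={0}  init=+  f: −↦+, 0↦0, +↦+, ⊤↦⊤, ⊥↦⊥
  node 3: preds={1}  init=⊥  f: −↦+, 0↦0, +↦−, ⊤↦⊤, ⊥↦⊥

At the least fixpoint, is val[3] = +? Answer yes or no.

Trace (5 dequeues):
  [1] u=0 | in ⊥ | out 0 | ==
  [2] u=1 | in 0 | out 0 | prev ⊥ | push {0}
  [3] u=2 | in 0 | out ⊤ | prev + | push {}
  [4] u=3 | in 0 | out 0 | prev ⊥ | push {}
  [5] u=0 | in 0 | out 0 | ==

Converged values:
  [0] 0
  [1] 0
  [2] ⊤
  [3] 0

no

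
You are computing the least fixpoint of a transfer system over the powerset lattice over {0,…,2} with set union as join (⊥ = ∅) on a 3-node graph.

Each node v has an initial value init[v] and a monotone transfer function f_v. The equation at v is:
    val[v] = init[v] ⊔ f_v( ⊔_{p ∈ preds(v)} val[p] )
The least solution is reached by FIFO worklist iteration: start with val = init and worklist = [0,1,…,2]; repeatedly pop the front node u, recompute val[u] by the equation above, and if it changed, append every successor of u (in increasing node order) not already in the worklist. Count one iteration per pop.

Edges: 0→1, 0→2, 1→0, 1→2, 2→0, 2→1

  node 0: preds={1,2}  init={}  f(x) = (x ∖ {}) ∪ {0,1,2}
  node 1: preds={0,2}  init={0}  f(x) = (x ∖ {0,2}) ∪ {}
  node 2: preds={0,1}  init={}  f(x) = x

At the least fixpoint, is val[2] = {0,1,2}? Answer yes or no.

yes

Iteration log — 5 steps:
  step 1. node 0  ⊔preds={0}  new={0,1,2}  old={}  +wl: 
  step 2. node 1  ⊔preds={0,1,2}  new={0,1}  old={0}  +wl: 0
  step 3. node 2  ⊔preds={0,1,2}  new={0,1,2}  old={}  +wl: 1
  step 4. node 0  ⊔preds={0,1,2}  new={0,1,2}  stable
  step 5. node 1  ⊔preds={0,1,2}  new={0,1}  stable

Least fixpoint reached:
  node 0: {0,1,2}
  node 1: {0,1}
  node 2: {0,1,2}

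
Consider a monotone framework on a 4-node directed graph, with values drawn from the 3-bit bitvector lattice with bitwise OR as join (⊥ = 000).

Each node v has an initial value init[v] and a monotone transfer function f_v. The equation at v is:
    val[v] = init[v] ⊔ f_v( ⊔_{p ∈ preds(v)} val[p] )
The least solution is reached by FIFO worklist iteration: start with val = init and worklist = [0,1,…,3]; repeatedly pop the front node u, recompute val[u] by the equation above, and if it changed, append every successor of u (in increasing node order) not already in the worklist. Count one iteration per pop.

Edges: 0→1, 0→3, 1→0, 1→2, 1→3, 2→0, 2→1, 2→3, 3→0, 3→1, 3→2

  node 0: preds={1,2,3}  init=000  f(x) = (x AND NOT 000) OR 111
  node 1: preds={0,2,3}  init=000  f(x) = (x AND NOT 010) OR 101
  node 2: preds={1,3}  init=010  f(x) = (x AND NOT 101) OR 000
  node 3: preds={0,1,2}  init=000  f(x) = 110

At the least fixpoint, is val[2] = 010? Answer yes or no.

Worklist (7 pops):
  #1 pop 0: in=010 → 111 (was 000); enqueue []
  #2 pop 1: in=111 → 101 (was 000); enqueue [0]
  #3 pop 2: in=101 → 010 (no change)
  #4 pop 3: in=111 → 110 (was 000); enqueue [1,2]
  #5 pop 0: in=111 → 111 (no change)
  #6 pop 1: in=111 → 101 (no change)
  #7 pop 2: in=111 → 010 (no change)

Fixpoint:
  val[0] = 111
  val[1] = 101
  val[2] = 010
  val[3] = 110

yes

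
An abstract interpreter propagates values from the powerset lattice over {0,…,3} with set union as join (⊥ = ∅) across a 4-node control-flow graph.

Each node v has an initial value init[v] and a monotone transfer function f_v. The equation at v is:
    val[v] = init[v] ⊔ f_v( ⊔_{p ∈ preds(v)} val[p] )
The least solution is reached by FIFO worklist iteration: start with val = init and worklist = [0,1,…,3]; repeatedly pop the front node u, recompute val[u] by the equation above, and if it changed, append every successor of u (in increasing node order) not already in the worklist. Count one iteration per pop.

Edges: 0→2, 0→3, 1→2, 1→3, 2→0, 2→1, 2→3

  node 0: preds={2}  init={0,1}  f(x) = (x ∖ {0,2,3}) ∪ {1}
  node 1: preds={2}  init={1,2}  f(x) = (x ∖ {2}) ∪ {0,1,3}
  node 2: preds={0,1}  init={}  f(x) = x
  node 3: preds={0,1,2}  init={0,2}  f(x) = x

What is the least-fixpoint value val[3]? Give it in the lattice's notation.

{0,1,2,3}

Worklist (6 pops):
  #1 pop 0: in={} → {0,1} (no change)
  #2 pop 1: in={} → {0,1,2,3} (was {1,2}); enqueue []
  #3 pop 2: in={0,1,2,3} → {0,1,2,3} (was {}); enqueue [0,1]
  #4 pop 3: in={0,1,2,3} → {0,1,2,3} (was {0,2}); enqueue []
  #5 pop 0: in={0,1,2,3} → {0,1} (no change)
  #6 pop 1: in={0,1,2,3} → {0,1,2,3} (no change)

Fixpoint:
  val[0] = {0,1}
  val[1] = {0,1,2,3}
  val[2] = {0,1,2,3}
  val[3] = {0,1,2,3}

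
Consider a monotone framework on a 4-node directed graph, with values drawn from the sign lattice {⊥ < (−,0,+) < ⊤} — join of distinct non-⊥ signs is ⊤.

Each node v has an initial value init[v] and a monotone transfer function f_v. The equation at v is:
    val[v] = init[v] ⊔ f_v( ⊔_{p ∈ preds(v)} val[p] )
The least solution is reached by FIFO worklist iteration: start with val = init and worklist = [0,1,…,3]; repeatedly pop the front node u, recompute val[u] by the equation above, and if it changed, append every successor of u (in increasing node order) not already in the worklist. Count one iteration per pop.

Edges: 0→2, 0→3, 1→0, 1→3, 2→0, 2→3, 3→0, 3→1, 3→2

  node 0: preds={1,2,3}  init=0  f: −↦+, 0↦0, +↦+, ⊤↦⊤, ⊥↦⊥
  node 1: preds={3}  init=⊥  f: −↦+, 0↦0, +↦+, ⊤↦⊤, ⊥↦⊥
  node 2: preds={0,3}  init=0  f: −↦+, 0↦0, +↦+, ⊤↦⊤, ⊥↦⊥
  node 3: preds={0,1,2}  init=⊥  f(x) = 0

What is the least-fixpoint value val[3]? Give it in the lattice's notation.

0

Worklist (9 pops):
  #1 pop 0: in=0 → 0 (no change)
  #2 pop 1: in=⊥ → ⊥ (no change)
  #3 pop 2: in=0 → 0 (no change)
  #4 pop 3: in=0 → 0 (was ⊥); enqueue [0,1,2]
  #5 pop 0: in=0 → 0 (no change)
  #6 pop 1: in=0 → 0 (was ⊥); enqueue [0,3]
  #7 pop 2: in=0 → 0 (no change)
  #8 pop 0: in=0 → 0 (no change)
  #9 pop 3: in=0 → 0 (no change)

Fixpoint:
  val[0] = 0
  val[1] = 0
  val[2] = 0
  val[3] = 0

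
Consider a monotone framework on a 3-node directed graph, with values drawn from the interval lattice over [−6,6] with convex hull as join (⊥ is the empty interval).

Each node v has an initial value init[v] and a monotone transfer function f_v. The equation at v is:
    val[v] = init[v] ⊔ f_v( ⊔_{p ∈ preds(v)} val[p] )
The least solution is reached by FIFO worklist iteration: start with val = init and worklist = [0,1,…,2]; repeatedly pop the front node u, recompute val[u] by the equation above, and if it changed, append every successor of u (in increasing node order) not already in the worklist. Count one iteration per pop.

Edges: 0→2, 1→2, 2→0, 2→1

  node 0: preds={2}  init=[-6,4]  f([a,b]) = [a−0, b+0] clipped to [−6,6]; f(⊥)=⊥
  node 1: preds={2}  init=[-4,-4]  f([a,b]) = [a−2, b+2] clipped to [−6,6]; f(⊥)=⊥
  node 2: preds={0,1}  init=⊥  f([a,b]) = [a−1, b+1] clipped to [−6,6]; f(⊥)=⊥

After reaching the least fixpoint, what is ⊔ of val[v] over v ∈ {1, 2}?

[-6,6]

Iteration log — 9 steps:
  step 1. node 0  ⊔preds=⊥  new=[-6,4]  stable
  step 2. node 1  ⊔preds=⊥  new=[-4,-4]  stable
  step 3. node 2  ⊔preds=[-6,4]  new=[-6,5]  old=⊥  +wl: 0,1
  step 4. node 0  ⊔preds=[-6,5]  new=[-6,5]  old=[-6,4]  +wl: 2
  step 5. node 1  ⊔preds=[-6,5]  new=[-6,6]  old=[-4,-4]  +wl: 
  step 6. node 2  ⊔preds=[-6,6]  new=[-6,6]  old=[-6,5]  +wl: 0,1
  step 7. node 0  ⊔preds=[-6,6]  new=[-6,6]  old=[-6,5]  +wl: 2
  step 8. node 1  ⊔preds=[-6,6]  new=[-6,6]  stable
  step 9. node 2  ⊔preds=[-6,6]  new=[-6,6]  stable

Least fixpoint reached:
  node 0: [-6,6]
  node 1: [-6,6]
  node 2: [-6,6]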